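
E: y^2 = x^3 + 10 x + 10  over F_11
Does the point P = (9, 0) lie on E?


Check whether y^2 = x^3 + 10 x + 10 (mod 11) for (x, y) = (9, 0).
LHS: y^2 = 0^2 mod 11 = 0
RHS: x^3 + 10 x + 10 = 9^3 + 10*9 + 10 mod 11 = 4
LHS != RHS

No, not on the curve


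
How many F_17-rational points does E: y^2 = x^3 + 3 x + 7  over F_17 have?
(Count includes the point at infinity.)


For each x in F_17, count y with y^2 = x^3 + 3 x + 7 mod 17:
  x = 2: RHS = 4, y in [2, 15]  -> 2 point(s)
  x = 3: RHS = 9, y in [3, 14]  -> 2 point(s)
  x = 4: RHS = 15, y in [7, 10]  -> 2 point(s)
  x = 8: RHS = 16, y in [4, 13]  -> 2 point(s)
  x = 9: RHS = 15, y in [7, 10]  -> 2 point(s)
  x = 10: RHS = 0, y in [0]  -> 1 point(s)
  x = 13: RHS = 16, y in [4, 13]  -> 2 point(s)
Affine points: 13. Add the point at infinity: total = 14.

#E(F_17) = 14


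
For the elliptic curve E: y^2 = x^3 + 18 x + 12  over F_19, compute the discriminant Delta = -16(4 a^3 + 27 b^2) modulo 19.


4 a^3 + 27 b^2 = 4*18^3 + 27*12^2 = 23328 + 3888 = 27216
Delta = -16 * (27216) = -435456
Delta mod 19 = 5

Delta = 5 (mod 19)


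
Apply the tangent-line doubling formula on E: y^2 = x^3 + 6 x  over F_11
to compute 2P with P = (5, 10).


Doubling: s = (3 x1^2 + a) / (2 y1)
s = (3*5^2 + 6) / (2*10) mod 11 = 9
x3 = s^2 - 2 x1 mod 11 = 9^2 - 2*5 = 5
y3 = s (x1 - x3) - y1 mod 11 = 9 * (5 - 5) - 10 = 1

2P = (5, 1)


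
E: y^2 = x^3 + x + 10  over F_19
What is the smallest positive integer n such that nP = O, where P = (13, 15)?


Compute successive multiples of P until we hit O:
  1P = (13, 15)
  2P = (2, 18)
  3P = (8, 13)
  4P = (5, 11)
  5P = (6, 17)
  6P = (9, 11)
  7P = (17, 0)
  8P = (9, 8)
  ... (continuing to 14P)
  14P = O

ord(P) = 14


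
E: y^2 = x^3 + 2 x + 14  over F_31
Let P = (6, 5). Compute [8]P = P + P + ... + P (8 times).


k = 8 = 1000_2 (binary, LSB first: 0001)
Double-and-add from P = (6, 5):
  bit 0 = 0: acc unchanged = O
  bit 1 = 0: acc unchanged = O
  bit 2 = 0: acc unchanged = O
  bit 3 = 1: acc = O + (27, 29) = (27, 29)

8P = (27, 29)


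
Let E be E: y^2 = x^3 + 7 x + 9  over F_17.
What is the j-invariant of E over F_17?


Delta = -16(4 a^3 + 27 b^2) mod 17 = 6
-1728 * (4 a)^3 = -1728 * (4*7)^3 mod 17 = 13
j = 13 * 6^(-1) mod 17 = 5

j = 5 (mod 17)


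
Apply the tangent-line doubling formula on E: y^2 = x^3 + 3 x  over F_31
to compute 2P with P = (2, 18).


Doubling: s = (3 x1^2 + a) / (2 y1)
s = (3*2^2 + 3) / (2*18) mod 31 = 3
x3 = s^2 - 2 x1 mod 31 = 3^2 - 2*2 = 5
y3 = s (x1 - x3) - y1 mod 31 = 3 * (2 - 5) - 18 = 4

2P = (5, 4)


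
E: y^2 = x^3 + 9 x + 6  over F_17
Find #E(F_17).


For each x in F_17, count y with y^2 = x^3 + 9 x + 6 mod 17:
  x = 1: RHS = 16, y in [4, 13]  -> 2 point(s)
  x = 2: RHS = 15, y in [7, 10]  -> 2 point(s)
  x = 3: RHS = 9, y in [3, 14]  -> 2 point(s)
  x = 4: RHS = 4, y in [2, 15]  -> 2 point(s)
  x = 6: RHS = 4, y in [2, 15]  -> 2 point(s)
  x = 7: RHS = 4, y in [2, 15]  -> 2 point(s)
  x = 9: RHS = 0, y in [0]  -> 1 point(s)
  x = 10: RHS = 8, y in [5, 12]  -> 2 point(s)
  x = 11: RHS = 8, y in [5, 12]  -> 2 point(s)
  x = 13: RHS = 8, y in [5, 12]  -> 2 point(s)
  x = 16: RHS = 13, y in [8, 9]  -> 2 point(s)
Affine points: 21. Add the point at infinity: total = 22.

#E(F_17) = 22


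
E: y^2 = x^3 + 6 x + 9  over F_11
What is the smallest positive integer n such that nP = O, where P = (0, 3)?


Compute successive multiples of P until we hit O:
  1P = (0, 3)
  2P = (1, 7)
  3P = (4, 3)
  4P = (7, 8)
  5P = (9, 0)
  6P = (7, 3)
  7P = (4, 8)
  8P = (1, 4)
  ... (continuing to 10P)
  10P = O

ord(P) = 10


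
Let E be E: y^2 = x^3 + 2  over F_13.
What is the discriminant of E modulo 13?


4 a^3 + 27 b^2 = 4*0^3 + 27*2^2 = 0 + 108 = 108
Delta = -16 * (108) = -1728
Delta mod 13 = 1

Delta = 1 (mod 13)


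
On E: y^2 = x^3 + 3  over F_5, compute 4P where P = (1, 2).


k = 4 = 100_2 (binary, LSB first: 001)
Double-and-add from P = (1, 2):
  bit 0 = 0: acc unchanged = O
  bit 1 = 0: acc unchanged = O
  bit 2 = 1: acc = O + (2, 4) = (2, 4)

4P = (2, 4)


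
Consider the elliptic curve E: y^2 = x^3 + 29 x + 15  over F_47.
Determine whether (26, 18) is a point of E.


Check whether y^2 = x^3 + 29 x + 15 (mod 47) for (x, y) = (26, 18).
LHS: y^2 = 18^2 mod 47 = 42
RHS: x^3 + 29 x + 15 = 26^3 + 29*26 + 15 mod 47 = 15
LHS != RHS

No, not on the curve


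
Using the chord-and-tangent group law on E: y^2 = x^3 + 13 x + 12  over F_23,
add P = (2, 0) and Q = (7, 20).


P != Q, so use the chord formula.
s = (y2 - y1) / (x2 - x1) = (20) / (5) mod 23 = 4
x3 = s^2 - x1 - x2 mod 23 = 4^2 - 2 - 7 = 7
y3 = s (x1 - x3) - y1 mod 23 = 4 * (2 - 7) - 0 = 3

P + Q = (7, 3)


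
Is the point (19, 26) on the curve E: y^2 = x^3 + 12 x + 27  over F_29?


Check whether y^2 = x^3 + 12 x + 27 (mod 29) for (x, y) = (19, 26).
LHS: y^2 = 26^2 mod 29 = 9
RHS: x^3 + 12 x + 27 = 19^3 + 12*19 + 27 mod 29 = 9
LHS = RHS

Yes, on the curve


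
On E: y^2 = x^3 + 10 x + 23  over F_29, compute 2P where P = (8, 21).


Doubling: s = (3 x1^2 + a) / (2 y1)
s = (3*8^2 + 10) / (2*21) mod 29 = 20
x3 = s^2 - 2 x1 mod 29 = 20^2 - 2*8 = 7
y3 = s (x1 - x3) - y1 mod 29 = 20 * (8 - 7) - 21 = 28

2P = (7, 28)


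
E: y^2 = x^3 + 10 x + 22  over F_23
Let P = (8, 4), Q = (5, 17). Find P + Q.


P != Q, so use the chord formula.
s = (y2 - y1) / (x2 - x1) = (13) / (20) mod 23 = 11
x3 = s^2 - x1 - x2 mod 23 = 11^2 - 8 - 5 = 16
y3 = s (x1 - x3) - y1 mod 23 = 11 * (8 - 16) - 4 = 0

P + Q = (16, 0)


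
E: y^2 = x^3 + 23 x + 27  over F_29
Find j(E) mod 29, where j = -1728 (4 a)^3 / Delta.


Delta = -16(4 a^3 + 27 b^2) mod 29 = 3
-1728 * (4 a)^3 = -1728 * (4*23)^3 mod 29 = 21
j = 21 * 3^(-1) mod 29 = 7

j = 7 (mod 29)


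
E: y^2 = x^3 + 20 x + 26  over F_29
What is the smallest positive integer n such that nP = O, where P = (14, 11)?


Compute successive multiples of P until we hit O:
  1P = (14, 11)
  2P = (17, 1)
  3P = (22, 6)
  4P = (2, 25)
  5P = (20, 25)
  6P = (23, 26)
  7P = (27, 6)
  8P = (12, 15)
  ... (continuing to 29P)
  29P = O

ord(P) = 29


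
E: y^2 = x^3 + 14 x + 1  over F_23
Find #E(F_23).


For each x in F_23, count y with y^2 = x^3 + 14 x + 1 mod 23:
  x = 0: RHS = 1, y in [1, 22]  -> 2 point(s)
  x = 1: RHS = 16, y in [4, 19]  -> 2 point(s)
  x = 3: RHS = 1, y in [1, 22]  -> 2 point(s)
  x = 4: RHS = 6, y in [11, 12]  -> 2 point(s)
  x = 5: RHS = 12, y in [9, 14]  -> 2 point(s)
  x = 6: RHS = 2, y in [5, 18]  -> 2 point(s)
  x = 8: RHS = 4, y in [2, 21]  -> 2 point(s)
  x = 17: RHS = 0, y in [0]  -> 1 point(s)
  x = 18: RHS = 13, y in [6, 17]  -> 2 point(s)
  x = 20: RHS = 1, y in [1, 22]  -> 2 point(s)
  x = 22: RHS = 9, y in [3, 20]  -> 2 point(s)
Affine points: 21. Add the point at infinity: total = 22.

#E(F_23) = 22


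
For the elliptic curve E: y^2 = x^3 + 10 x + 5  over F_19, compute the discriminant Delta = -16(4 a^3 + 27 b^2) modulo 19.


4 a^3 + 27 b^2 = 4*10^3 + 27*5^2 = 4000 + 675 = 4675
Delta = -16 * (4675) = -74800
Delta mod 19 = 3

Delta = 3 (mod 19)


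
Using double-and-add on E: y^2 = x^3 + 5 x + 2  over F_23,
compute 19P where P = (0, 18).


k = 19 = 10011_2 (binary, LSB first: 11001)
Double-and-add from P = (0, 18):
  bit 0 = 1: acc = O + (0, 18) = (0, 18)
  bit 1 = 1: acc = (0, 18) + (6, 8) = (7, 9)
  bit 2 = 0: acc unchanged = (7, 9)
  bit 3 = 0: acc unchanged = (7, 9)
  bit 4 = 1: acc = (7, 9) + (11, 13) = (6, 15)

19P = (6, 15)


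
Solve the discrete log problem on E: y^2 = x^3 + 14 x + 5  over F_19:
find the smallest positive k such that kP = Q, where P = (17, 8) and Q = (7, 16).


Enumerate multiples of P until we hit Q = (7, 16):
  1P = (17, 8)
  2P = (1, 18)
  3P = (10, 9)
  4P = (18, 3)
  5P = (9, 9)
  6P = (4, 7)
  7P = (7, 3)
  8P = (0, 10)
  9P = (3, 6)
  10P = (6, 18)
  11P = (13, 16)
  12P = (12, 1)
  13P = (14, 0)
  14P = (12, 18)
  15P = (13, 3)
  16P = (6, 1)
  17P = (3, 13)
  18P = (0, 9)
  19P = (7, 16)
Match found at i = 19.

k = 19


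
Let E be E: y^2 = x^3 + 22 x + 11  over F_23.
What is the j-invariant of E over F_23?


Delta = -16(4 a^3 + 27 b^2) mod 23 = 2
-1728 * (4 a)^3 = -1728 * (4*22)^3 mod 23 = 8
j = 8 * 2^(-1) mod 23 = 4

j = 4 (mod 23)


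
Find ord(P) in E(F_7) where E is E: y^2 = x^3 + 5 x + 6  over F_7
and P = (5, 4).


Compute successive multiples of P until we hit O:
  1P = (5, 4)
  2P = (6, 0)
  3P = (5, 3)
  4P = O

ord(P) = 4


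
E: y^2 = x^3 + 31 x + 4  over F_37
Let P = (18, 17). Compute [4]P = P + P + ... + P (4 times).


k = 4 = 100_2 (binary, LSB first: 001)
Double-and-add from P = (18, 17):
  bit 0 = 0: acc unchanged = O
  bit 1 = 0: acc unchanged = O
  bit 2 = 1: acc = O + (18, 20) = (18, 20)

4P = (18, 20)


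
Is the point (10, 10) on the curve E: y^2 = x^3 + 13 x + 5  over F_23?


Check whether y^2 = x^3 + 13 x + 5 (mod 23) for (x, y) = (10, 10).
LHS: y^2 = 10^2 mod 23 = 8
RHS: x^3 + 13 x + 5 = 10^3 + 13*10 + 5 mod 23 = 8
LHS = RHS

Yes, on the curve


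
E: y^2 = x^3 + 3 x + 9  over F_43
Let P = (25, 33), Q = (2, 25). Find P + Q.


P != Q, so use the chord formula.
s = (y2 - y1) / (x2 - x1) = (35) / (20) mod 43 = 34
x3 = s^2 - x1 - x2 mod 43 = 34^2 - 25 - 2 = 11
y3 = s (x1 - x3) - y1 mod 43 = 34 * (25 - 11) - 33 = 13

P + Q = (11, 13)


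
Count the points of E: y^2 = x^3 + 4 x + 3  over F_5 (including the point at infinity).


For each x in F_5, count y with y^2 = x^3 + 4 x + 3 mod 5:
  x = 2: RHS = 4, y in [2, 3]  -> 2 point(s)
Affine points: 2. Add the point at infinity: total = 3.

#E(F_5) = 3


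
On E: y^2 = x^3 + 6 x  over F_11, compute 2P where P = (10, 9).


Doubling: s = (3 x1^2 + a) / (2 y1)
s = (3*10^2 + 6) / (2*9) mod 11 = 6
x3 = s^2 - 2 x1 mod 11 = 6^2 - 2*10 = 5
y3 = s (x1 - x3) - y1 mod 11 = 6 * (10 - 5) - 9 = 10

2P = (5, 10)


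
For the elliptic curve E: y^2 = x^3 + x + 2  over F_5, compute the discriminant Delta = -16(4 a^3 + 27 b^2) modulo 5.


4 a^3 + 27 b^2 = 4*1^3 + 27*2^2 = 4 + 108 = 112
Delta = -16 * (112) = -1792
Delta mod 5 = 3

Delta = 3 (mod 5)


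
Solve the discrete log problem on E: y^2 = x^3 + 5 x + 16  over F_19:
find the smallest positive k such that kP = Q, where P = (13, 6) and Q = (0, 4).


Enumerate multiples of P until we hit Q = (0, 4):
  1P = (13, 6)
  2P = (0, 4)
Match found at i = 2.

k = 2


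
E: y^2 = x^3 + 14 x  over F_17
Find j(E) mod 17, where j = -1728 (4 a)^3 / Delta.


Delta = -16(4 a^3 + 27 b^2) mod 17 = 11
-1728 * (4 a)^3 = -1728 * (4*14)^3 mod 17 = 2
j = 2 * 11^(-1) mod 17 = 11

j = 11 (mod 17)


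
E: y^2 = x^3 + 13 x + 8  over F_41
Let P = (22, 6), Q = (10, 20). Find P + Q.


P != Q, so use the chord formula.
s = (y2 - y1) / (x2 - x1) = (14) / (29) mod 41 = 33
x3 = s^2 - x1 - x2 mod 41 = 33^2 - 22 - 10 = 32
y3 = s (x1 - x3) - y1 mod 41 = 33 * (22 - 32) - 6 = 33

P + Q = (32, 33)


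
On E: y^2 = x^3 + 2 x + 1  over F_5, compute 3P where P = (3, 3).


k = 3 = 11_2 (binary, LSB first: 11)
Double-and-add from P = (3, 3):
  bit 0 = 1: acc = O + (3, 3) = (3, 3)
  bit 1 = 1: acc = (3, 3) + (0, 4) = (1, 3)

3P = (1, 3)


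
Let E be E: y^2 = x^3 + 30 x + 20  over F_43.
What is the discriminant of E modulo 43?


4 a^3 + 27 b^2 = 4*30^3 + 27*20^2 = 108000 + 10800 = 118800
Delta = -16 * (118800) = -1900800
Delta mod 43 = 15

Delta = 15 (mod 43)


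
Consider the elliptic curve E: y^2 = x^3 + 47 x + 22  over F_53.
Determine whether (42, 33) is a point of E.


Check whether y^2 = x^3 + 47 x + 22 (mod 53) for (x, y) = (42, 33).
LHS: y^2 = 33^2 mod 53 = 29
RHS: x^3 + 47 x + 22 = 42^3 + 47*42 + 22 mod 53 = 29
LHS = RHS

Yes, on the curve


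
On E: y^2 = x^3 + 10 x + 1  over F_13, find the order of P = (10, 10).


Compute successive multiples of P until we hit O:
  1P = (10, 10)
  2P = (9, 12)
  3P = (11, 5)
  4P = (4, 12)
  5P = (2, 9)
  6P = (0, 1)
  7P = (12, 9)
  8P = (1, 5)
  ... (continuing to 19P)
  19P = O

ord(P) = 19


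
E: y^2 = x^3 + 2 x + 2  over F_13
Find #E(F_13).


For each x in F_13, count y with y^2 = x^3 + 2 x + 2 mod 13:
  x = 2: RHS = 1, y in [1, 12]  -> 2 point(s)
  x = 3: RHS = 9, y in [3, 10]  -> 2 point(s)
  x = 4: RHS = 9, y in [3, 10]  -> 2 point(s)
  x = 6: RHS = 9, y in [3, 10]  -> 2 point(s)
  x = 8: RHS = 10, y in [6, 7]  -> 2 point(s)
  x = 11: RHS = 3, y in [4, 9]  -> 2 point(s)
  x = 12: RHS = 12, y in [5, 8]  -> 2 point(s)
Affine points: 14. Add the point at infinity: total = 15.

#E(F_13) = 15


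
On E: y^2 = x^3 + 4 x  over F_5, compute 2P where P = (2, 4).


Doubling: s = (3 x1^2 + a) / (2 y1)
s = (3*2^2 + 4) / (2*4) mod 5 = 2
x3 = s^2 - 2 x1 mod 5 = 2^2 - 2*2 = 0
y3 = s (x1 - x3) - y1 mod 5 = 2 * (2 - 0) - 4 = 0

2P = (0, 0)


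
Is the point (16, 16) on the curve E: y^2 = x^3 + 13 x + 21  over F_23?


Check whether y^2 = x^3 + 13 x + 21 (mod 23) for (x, y) = (16, 16).
LHS: y^2 = 16^2 mod 23 = 3
RHS: x^3 + 13 x + 21 = 16^3 + 13*16 + 21 mod 23 = 1
LHS != RHS

No, not on the curve


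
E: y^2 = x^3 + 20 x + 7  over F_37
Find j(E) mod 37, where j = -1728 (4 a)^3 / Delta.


Delta = -16(4 a^3 + 27 b^2) mod 37 = 2
-1728 * (4 a)^3 = -1728 * (4*20)^3 mod 37 = 8
j = 8 * 2^(-1) mod 37 = 4

j = 4 (mod 37)


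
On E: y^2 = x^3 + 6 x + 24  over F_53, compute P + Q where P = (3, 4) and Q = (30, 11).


P != Q, so use the chord formula.
s = (y2 - y1) / (x2 - x1) = (7) / (27) mod 53 = 14
x3 = s^2 - x1 - x2 mod 53 = 14^2 - 3 - 30 = 4
y3 = s (x1 - x3) - y1 mod 53 = 14 * (3 - 4) - 4 = 35

P + Q = (4, 35)


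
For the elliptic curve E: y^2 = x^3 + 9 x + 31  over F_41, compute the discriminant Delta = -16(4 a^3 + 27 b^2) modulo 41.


4 a^3 + 27 b^2 = 4*9^3 + 27*31^2 = 2916 + 25947 = 28863
Delta = -16 * (28863) = -461808
Delta mod 41 = 16

Delta = 16 (mod 41)


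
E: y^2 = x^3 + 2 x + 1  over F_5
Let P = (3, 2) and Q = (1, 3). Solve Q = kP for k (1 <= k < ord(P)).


Enumerate multiples of P until we hit Q = (1, 3):
  1P = (3, 2)
  2P = (0, 1)
  3P = (1, 2)
  4P = (1, 3)
Match found at i = 4.

k = 4


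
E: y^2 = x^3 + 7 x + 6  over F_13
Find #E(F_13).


For each x in F_13, count y with y^2 = x^3 + 7 x + 6 mod 13:
  x = 1: RHS = 1, y in [1, 12]  -> 2 point(s)
  x = 5: RHS = 10, y in [6, 7]  -> 2 point(s)
  x = 6: RHS = 4, y in [2, 11]  -> 2 point(s)
  x = 10: RHS = 10, y in [6, 7]  -> 2 point(s)
  x = 11: RHS = 10, y in [6, 7]  -> 2 point(s)
Affine points: 10. Add the point at infinity: total = 11.

#E(F_13) = 11


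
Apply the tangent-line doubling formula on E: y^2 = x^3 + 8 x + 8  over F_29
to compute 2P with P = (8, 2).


Doubling: s = (3 x1^2 + a) / (2 y1)
s = (3*8^2 + 8) / (2*2) mod 29 = 21
x3 = s^2 - 2 x1 mod 29 = 21^2 - 2*8 = 19
y3 = s (x1 - x3) - y1 mod 29 = 21 * (8 - 19) - 2 = 28

2P = (19, 28)


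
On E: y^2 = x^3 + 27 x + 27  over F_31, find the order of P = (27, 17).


Compute successive multiples of P until we hit O:
  1P = (27, 17)
  2P = (13, 23)
  3P = (7, 1)
  4P = (15, 5)
  5P = (21, 20)
  6P = (22, 27)
  7P = (17, 25)
  8P = (5, 15)
  ... (continuing to 25P)
  25P = O

ord(P) = 25


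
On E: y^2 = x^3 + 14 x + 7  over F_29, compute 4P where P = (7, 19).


k = 4 = 100_2 (binary, LSB first: 001)
Double-and-add from P = (7, 19):
  bit 0 = 0: acc unchanged = O
  bit 1 = 0: acc unchanged = O
  bit 2 = 1: acc = O + (7, 10) = (7, 10)

4P = (7, 10)


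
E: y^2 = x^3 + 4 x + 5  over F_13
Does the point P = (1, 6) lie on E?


Check whether y^2 = x^3 + 4 x + 5 (mod 13) for (x, y) = (1, 6).
LHS: y^2 = 6^2 mod 13 = 10
RHS: x^3 + 4 x + 5 = 1^3 + 4*1 + 5 mod 13 = 10
LHS = RHS

Yes, on the curve


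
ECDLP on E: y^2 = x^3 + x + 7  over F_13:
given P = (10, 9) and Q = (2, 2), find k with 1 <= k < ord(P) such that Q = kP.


Enumerate multiples of P until we hit Q = (2, 2):
  1P = (10, 9)
  2P = (2, 2)
Match found at i = 2.

k = 2


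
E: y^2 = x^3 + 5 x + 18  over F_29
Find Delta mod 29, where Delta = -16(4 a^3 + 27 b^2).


4 a^3 + 27 b^2 = 4*5^3 + 27*18^2 = 500 + 8748 = 9248
Delta = -16 * (9248) = -147968
Delta mod 29 = 19

Delta = 19 (mod 29)


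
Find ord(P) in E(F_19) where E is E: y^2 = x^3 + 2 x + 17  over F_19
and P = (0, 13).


Compute successive multiples of P until we hit O:
  1P = (0, 13)
  2P = (9, 17)
  3P = (17, 9)
  4P = (6, 13)
  5P = (13, 6)
  6P = (10, 7)
  7P = (1, 18)
  8P = (5, 0)
  ... (continuing to 16P)
  16P = O

ord(P) = 16


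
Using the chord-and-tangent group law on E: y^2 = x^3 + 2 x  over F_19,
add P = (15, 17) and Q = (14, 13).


P != Q, so use the chord formula.
s = (y2 - y1) / (x2 - x1) = (15) / (18) mod 19 = 4
x3 = s^2 - x1 - x2 mod 19 = 4^2 - 15 - 14 = 6
y3 = s (x1 - x3) - y1 mod 19 = 4 * (15 - 6) - 17 = 0

P + Q = (6, 0)


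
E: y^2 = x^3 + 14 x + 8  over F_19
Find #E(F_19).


For each x in F_19, count y with y^2 = x^3 + 14 x + 8 mod 19:
  x = 1: RHS = 4, y in [2, 17]  -> 2 point(s)
  x = 2: RHS = 6, y in [5, 14]  -> 2 point(s)
  x = 3: RHS = 1, y in [1, 18]  -> 2 point(s)
  x = 6: RHS = 4, y in [2, 17]  -> 2 point(s)
  x = 8: RHS = 5, y in [9, 10]  -> 2 point(s)
  x = 11: RHS = 11, y in [7, 12]  -> 2 point(s)
  x = 12: RHS = 4, y in [2, 17]  -> 2 point(s)
Affine points: 14. Add the point at infinity: total = 15.

#E(F_19) = 15


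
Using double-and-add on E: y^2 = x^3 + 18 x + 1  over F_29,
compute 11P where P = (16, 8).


k = 11 = 1011_2 (binary, LSB first: 1101)
Double-and-add from P = (16, 8):
  bit 0 = 1: acc = O + (16, 8) = (16, 8)
  bit 1 = 1: acc = (16, 8) + (1, 22) = (13, 24)
  bit 2 = 0: acc unchanged = (13, 24)
  bit 3 = 1: acc = (13, 24) + (18, 26) = (26, 23)

11P = (26, 23)


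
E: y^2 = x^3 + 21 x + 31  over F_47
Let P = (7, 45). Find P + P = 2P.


Doubling: s = (3 x1^2 + a) / (2 y1)
s = (3*7^2 + 21) / (2*45) mod 47 = 5
x3 = s^2 - 2 x1 mod 47 = 5^2 - 2*7 = 11
y3 = s (x1 - x3) - y1 mod 47 = 5 * (7 - 11) - 45 = 29

2P = (11, 29)


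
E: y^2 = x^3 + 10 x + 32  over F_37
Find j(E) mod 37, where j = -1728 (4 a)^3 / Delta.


Delta = -16(4 a^3 + 27 b^2) mod 37 = 14
-1728 * (4 a)^3 = -1728 * (4*10)^3 mod 37 = 1
j = 1 * 14^(-1) mod 37 = 8

j = 8 (mod 37)


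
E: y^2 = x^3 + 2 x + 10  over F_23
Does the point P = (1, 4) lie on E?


Check whether y^2 = x^3 + 2 x + 10 (mod 23) for (x, y) = (1, 4).
LHS: y^2 = 4^2 mod 23 = 16
RHS: x^3 + 2 x + 10 = 1^3 + 2*1 + 10 mod 23 = 13
LHS != RHS

No, not on the curve


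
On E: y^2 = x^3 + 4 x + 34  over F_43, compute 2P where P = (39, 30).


Doubling: s = (3 x1^2 + a) / (2 y1)
s = (3*39^2 + 4) / (2*30) mod 43 = 41
x3 = s^2 - 2 x1 mod 43 = 41^2 - 2*39 = 12
y3 = s (x1 - x3) - y1 mod 43 = 41 * (39 - 12) - 30 = 2

2P = (12, 2)


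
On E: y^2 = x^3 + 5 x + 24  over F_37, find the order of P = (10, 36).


Compute successive multiples of P until we hit O:
  1P = (10, 36)
  2P = (28, 8)
  3P = (27, 11)
  4P = (27, 26)
  5P = (28, 29)
  6P = (10, 1)
  7P = O

ord(P) = 7


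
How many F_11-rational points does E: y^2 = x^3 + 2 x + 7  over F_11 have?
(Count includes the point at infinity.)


For each x in F_11, count y with y^2 = x^3 + 2 x + 7 mod 11:
  x = 6: RHS = 4, y in [2, 9]  -> 2 point(s)
  x = 7: RHS = 1, y in [1, 10]  -> 2 point(s)
  x = 10: RHS = 4, y in [2, 9]  -> 2 point(s)
Affine points: 6. Add the point at infinity: total = 7.

#E(F_11) = 7


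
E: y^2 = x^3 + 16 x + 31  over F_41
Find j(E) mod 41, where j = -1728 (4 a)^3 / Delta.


Delta = -16(4 a^3 + 27 b^2) mod 41 = 24
-1728 * (4 a)^3 = -1728 * (4*16)^3 mod 41 = 19
j = 19 * 24^(-1) mod 41 = 23

j = 23 (mod 41)


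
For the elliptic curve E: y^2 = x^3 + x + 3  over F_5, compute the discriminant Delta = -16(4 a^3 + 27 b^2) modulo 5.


4 a^3 + 27 b^2 = 4*1^3 + 27*3^2 = 4 + 243 = 247
Delta = -16 * (247) = -3952
Delta mod 5 = 3

Delta = 3 (mod 5)


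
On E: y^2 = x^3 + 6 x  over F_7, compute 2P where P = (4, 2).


k = 2 = 10_2 (binary, LSB first: 01)
Double-and-add from P = (4, 2):
  bit 0 = 0: acc unchanged = O
  bit 1 = 1: acc = O + (1, 0) = (1, 0)

2P = (1, 0)


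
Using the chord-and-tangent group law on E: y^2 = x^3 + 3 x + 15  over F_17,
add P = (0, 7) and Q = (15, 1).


P != Q, so use the chord formula.
s = (y2 - y1) / (x2 - x1) = (11) / (15) mod 17 = 3
x3 = s^2 - x1 - x2 mod 17 = 3^2 - 0 - 15 = 11
y3 = s (x1 - x3) - y1 mod 17 = 3 * (0 - 11) - 7 = 11

P + Q = (11, 11)


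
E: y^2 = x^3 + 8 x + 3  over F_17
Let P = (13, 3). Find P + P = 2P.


Doubling: s = (3 x1^2 + a) / (2 y1)
s = (3*13^2 + 8) / (2*3) mod 17 = 15
x3 = s^2 - 2 x1 mod 17 = 15^2 - 2*13 = 12
y3 = s (x1 - x3) - y1 mod 17 = 15 * (13 - 12) - 3 = 12

2P = (12, 12)


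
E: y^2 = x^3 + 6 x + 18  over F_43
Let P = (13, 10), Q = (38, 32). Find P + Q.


P != Q, so use the chord formula.
s = (y2 - y1) / (x2 - x1) = (22) / (25) mod 43 = 37
x3 = s^2 - x1 - x2 mod 43 = 37^2 - 13 - 38 = 28
y3 = s (x1 - x3) - y1 mod 43 = 37 * (13 - 28) - 10 = 37

P + Q = (28, 37)


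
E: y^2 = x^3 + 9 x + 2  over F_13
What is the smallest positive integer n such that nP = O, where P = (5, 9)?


Compute successive multiples of P until we hit O:
  1P = (5, 9)
  2P = (6, 8)
  3P = (3, 2)
  4P = (1, 5)
  5P = (8, 1)
  6P = (10, 0)
  7P = (8, 12)
  8P = (1, 8)
  ... (continuing to 12P)
  12P = O

ord(P) = 12


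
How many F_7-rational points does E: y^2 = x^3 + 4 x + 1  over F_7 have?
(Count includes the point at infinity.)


For each x in F_7, count y with y^2 = x^3 + 4 x + 1 mod 7:
  x = 0: RHS = 1, y in [1, 6]  -> 2 point(s)
  x = 4: RHS = 4, y in [2, 5]  -> 2 point(s)
Affine points: 4. Add the point at infinity: total = 5.

#E(F_7) = 5


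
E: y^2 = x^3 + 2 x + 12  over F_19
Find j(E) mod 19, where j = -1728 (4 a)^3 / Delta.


Delta = -16(4 a^3 + 27 b^2) mod 19 = 18
-1728 * (4 a)^3 = -1728 * (4*2)^3 mod 19 = 18
j = 18 * 18^(-1) mod 19 = 1

j = 1 (mod 19)


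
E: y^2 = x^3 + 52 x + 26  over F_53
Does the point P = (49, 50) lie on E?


Check whether y^2 = x^3 + 52 x + 26 (mod 53) for (x, y) = (49, 50).
LHS: y^2 = 50^2 mod 53 = 9
RHS: x^3 + 52 x + 26 = 49^3 + 52*49 + 26 mod 53 = 19
LHS != RHS

No, not on the curve


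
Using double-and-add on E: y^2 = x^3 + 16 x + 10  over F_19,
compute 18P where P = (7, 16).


k = 18 = 10010_2 (binary, LSB first: 01001)
Double-and-add from P = (7, 16):
  bit 0 = 0: acc unchanged = O
  bit 1 = 1: acc = O + (11, 4) = (11, 4)
  bit 2 = 0: acc unchanged = (11, 4)
  bit 3 = 0: acc unchanged = (11, 4)
  bit 4 = 1: acc = (11, 4) + (5, 14) = (10, 7)

18P = (10, 7)


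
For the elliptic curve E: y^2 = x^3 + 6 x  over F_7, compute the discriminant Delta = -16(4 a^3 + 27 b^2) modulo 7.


4 a^3 + 27 b^2 = 4*6^3 + 27*0^2 = 864 + 0 = 864
Delta = -16 * (864) = -13824
Delta mod 7 = 1

Delta = 1 (mod 7)


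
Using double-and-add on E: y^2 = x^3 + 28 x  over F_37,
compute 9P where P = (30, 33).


k = 9 = 1001_2 (binary, LSB first: 1001)
Double-and-add from P = (30, 33):
  bit 0 = 1: acc = O + (30, 33) = (30, 33)
  bit 1 = 0: acc unchanged = (30, 33)
  bit 2 = 0: acc unchanged = (30, 33)
  bit 3 = 1: acc = (30, 33) + (4, 19) = (30, 4)

9P = (30, 4)


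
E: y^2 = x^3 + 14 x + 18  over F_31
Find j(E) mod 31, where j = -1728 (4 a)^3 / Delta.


Delta = -16(4 a^3 + 27 b^2) mod 31 = 27
-1728 * (4 a)^3 = -1728 * (4*14)^3 mod 31 = 8
j = 8 * 27^(-1) mod 31 = 29

j = 29 (mod 31)


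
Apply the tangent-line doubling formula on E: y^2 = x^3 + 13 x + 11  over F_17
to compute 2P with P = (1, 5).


Doubling: s = (3 x1^2 + a) / (2 y1)
s = (3*1^2 + 13) / (2*5) mod 17 = 5
x3 = s^2 - 2 x1 mod 17 = 5^2 - 2*1 = 6
y3 = s (x1 - x3) - y1 mod 17 = 5 * (1 - 6) - 5 = 4

2P = (6, 4)


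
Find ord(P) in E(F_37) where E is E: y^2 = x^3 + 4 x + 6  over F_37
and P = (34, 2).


Compute successive multiples of P until we hit O:
  1P = (34, 2)
  2P = (36, 1)
  3P = (32, 34)
  4P = (5, 15)
  5P = (7, 28)
  6P = (22, 7)
  7P = (21, 8)
  8P = (26, 0)
  ... (continuing to 16P)
  16P = O

ord(P) = 16


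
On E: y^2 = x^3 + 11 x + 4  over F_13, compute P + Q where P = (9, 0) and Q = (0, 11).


P != Q, so use the chord formula.
s = (y2 - y1) / (x2 - x1) = (11) / (4) mod 13 = 6
x3 = s^2 - x1 - x2 mod 13 = 6^2 - 9 - 0 = 1
y3 = s (x1 - x3) - y1 mod 13 = 6 * (9 - 1) - 0 = 9

P + Q = (1, 9)


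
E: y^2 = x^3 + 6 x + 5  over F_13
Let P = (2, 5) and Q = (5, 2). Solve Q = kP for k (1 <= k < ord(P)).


Enumerate multiples of P until we hit Q = (5, 2):
  1P = (2, 5)
  2P = (6, 6)
  3P = (1, 5)
  4P = (10, 8)
  5P = (5, 2)
Match found at i = 5.

k = 5


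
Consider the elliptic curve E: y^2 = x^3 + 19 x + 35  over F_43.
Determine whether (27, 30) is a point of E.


Check whether y^2 = x^3 + 19 x + 35 (mod 43) for (x, y) = (27, 30).
LHS: y^2 = 30^2 mod 43 = 40
RHS: x^3 + 19 x + 35 = 27^3 + 19*27 + 35 mod 43 = 21
LHS != RHS

No, not on the curve


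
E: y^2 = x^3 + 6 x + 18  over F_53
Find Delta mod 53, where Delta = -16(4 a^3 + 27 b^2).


4 a^3 + 27 b^2 = 4*6^3 + 27*18^2 = 864 + 8748 = 9612
Delta = -16 * (9612) = -153792
Delta mod 53 = 14

Delta = 14 (mod 53)


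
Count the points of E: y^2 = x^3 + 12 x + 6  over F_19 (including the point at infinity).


For each x in F_19, count y with y^2 = x^3 + 12 x + 6 mod 19:
  x = 0: RHS = 6, y in [5, 14]  -> 2 point(s)
  x = 1: RHS = 0, y in [0]  -> 1 point(s)
  x = 2: RHS = 0, y in [0]  -> 1 point(s)
  x = 4: RHS = 4, y in [2, 17]  -> 2 point(s)
  x = 5: RHS = 1, y in [1, 18]  -> 2 point(s)
  x = 6: RHS = 9, y in [3, 16]  -> 2 point(s)
  x = 8: RHS = 6, y in [5, 14]  -> 2 point(s)
  x = 9: RHS = 7, y in [8, 11]  -> 2 point(s)
  x = 10: RHS = 5, y in [9, 10]  -> 2 point(s)
  x = 11: RHS = 6, y in [5, 14]  -> 2 point(s)
  x = 12: RHS = 16, y in [4, 15]  -> 2 point(s)
  x = 14: RHS = 11, y in [7, 12]  -> 2 point(s)
  x = 16: RHS = 0, y in [0]  -> 1 point(s)
Affine points: 23. Add the point at infinity: total = 24.

#E(F_19) = 24


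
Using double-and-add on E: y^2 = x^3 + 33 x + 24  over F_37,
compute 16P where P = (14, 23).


k = 16 = 10000_2 (binary, LSB first: 00001)
Double-and-add from P = (14, 23):
  bit 0 = 0: acc unchanged = O
  bit 1 = 0: acc unchanged = O
  bit 2 = 0: acc unchanged = O
  bit 3 = 0: acc unchanged = O
  bit 4 = 1: acc = O + (14, 14) = (14, 14)

16P = (14, 14)


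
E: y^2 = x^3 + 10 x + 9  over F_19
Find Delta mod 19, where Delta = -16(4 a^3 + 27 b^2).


4 a^3 + 27 b^2 = 4*10^3 + 27*9^2 = 4000 + 2187 = 6187
Delta = -16 * (6187) = -98992
Delta mod 19 = 17

Delta = 17 (mod 19)


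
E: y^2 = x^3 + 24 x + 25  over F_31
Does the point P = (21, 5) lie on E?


Check whether y^2 = x^3 + 24 x + 25 (mod 31) for (x, y) = (21, 5).
LHS: y^2 = 5^2 mod 31 = 25
RHS: x^3 + 24 x + 25 = 21^3 + 24*21 + 25 mod 31 = 25
LHS = RHS

Yes, on the curve


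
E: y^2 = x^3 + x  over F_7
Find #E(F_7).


For each x in F_7, count y with y^2 = x^3 + 1 x + 0 mod 7:
  x = 0: RHS = 0, y in [0]  -> 1 point(s)
  x = 1: RHS = 2, y in [3, 4]  -> 2 point(s)
  x = 3: RHS = 2, y in [3, 4]  -> 2 point(s)
  x = 5: RHS = 4, y in [2, 5]  -> 2 point(s)
Affine points: 7. Add the point at infinity: total = 8.

#E(F_7) = 8


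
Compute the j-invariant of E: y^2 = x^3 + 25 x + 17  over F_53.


Delta = -16(4 a^3 + 27 b^2) mod 53 = 24
-1728 * (4 a)^3 = -1728 * (4*25)^3 mod 53 = 22
j = 22 * 24^(-1) mod 53 = 23

j = 23 (mod 53)


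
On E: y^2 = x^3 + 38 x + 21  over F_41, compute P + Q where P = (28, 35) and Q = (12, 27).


P != Q, so use the chord formula.
s = (y2 - y1) / (x2 - x1) = (33) / (25) mod 41 = 21
x3 = s^2 - x1 - x2 mod 41 = 21^2 - 28 - 12 = 32
y3 = s (x1 - x3) - y1 mod 41 = 21 * (28 - 32) - 35 = 4

P + Q = (32, 4)


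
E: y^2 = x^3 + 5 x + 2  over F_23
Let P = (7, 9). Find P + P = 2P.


Doubling: s = (3 x1^2 + a) / (2 y1)
s = (3*7^2 + 5) / (2*9) mod 23 = 11
x3 = s^2 - 2 x1 mod 23 = 11^2 - 2*7 = 15
y3 = s (x1 - x3) - y1 mod 23 = 11 * (7 - 15) - 9 = 18

2P = (15, 18)


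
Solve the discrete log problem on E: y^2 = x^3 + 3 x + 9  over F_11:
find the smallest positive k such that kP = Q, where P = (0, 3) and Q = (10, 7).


Enumerate multiples of P until we hit Q = (10, 7):
  1P = (0, 3)
  2P = (3, 1)
  3P = (6, 1)
  4P = (10, 4)
  5P = (2, 10)
  6P = (2, 1)
  7P = (10, 7)
Match found at i = 7.

k = 7


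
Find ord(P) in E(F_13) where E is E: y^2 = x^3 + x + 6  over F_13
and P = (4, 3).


Compute successive multiples of P until we hit O:
  1P = (4, 3)
  2P = (2, 9)
  3P = (3, 7)
  4P = (9, 4)
  5P = (12, 11)
  6P = (11, 3)
  7P = (11, 10)
  8P = (12, 2)
  ... (continuing to 13P)
  13P = O

ord(P) = 13


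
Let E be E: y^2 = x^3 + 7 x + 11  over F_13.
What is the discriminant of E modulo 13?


4 a^3 + 27 b^2 = 4*7^3 + 27*11^2 = 1372 + 3267 = 4639
Delta = -16 * (4639) = -74224
Delta mod 13 = 6

Delta = 6 (mod 13)


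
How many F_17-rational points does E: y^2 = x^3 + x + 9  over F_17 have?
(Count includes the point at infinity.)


For each x in F_17, count y with y^2 = x^3 + 1 x + 9 mod 17:
  x = 0: RHS = 9, y in [3, 14]  -> 2 point(s)
  x = 2: RHS = 2, y in [6, 11]  -> 2 point(s)
  x = 4: RHS = 9, y in [3, 14]  -> 2 point(s)
  x = 7: RHS = 2, y in [6, 11]  -> 2 point(s)
  x = 8: RHS = 2, y in [6, 11]  -> 2 point(s)
  x = 9: RHS = 16, y in [4, 13]  -> 2 point(s)
  x = 10: RHS = 16, y in [4, 13]  -> 2 point(s)
  x = 11: RHS = 8, y in [5, 12]  -> 2 point(s)
  x = 12: RHS = 15, y in [7, 10]  -> 2 point(s)
  x = 13: RHS = 9, y in [3, 14]  -> 2 point(s)
  x = 14: RHS = 13, y in [8, 9]  -> 2 point(s)
  x = 15: RHS = 16, y in [4, 13]  -> 2 point(s)
Affine points: 24. Add the point at infinity: total = 25.

#E(F_17) = 25


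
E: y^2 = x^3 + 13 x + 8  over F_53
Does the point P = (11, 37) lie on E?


Check whether y^2 = x^3 + 13 x + 8 (mod 53) for (x, y) = (11, 37).
LHS: y^2 = 37^2 mod 53 = 44
RHS: x^3 + 13 x + 8 = 11^3 + 13*11 + 8 mod 53 = 51
LHS != RHS

No, not on the curve


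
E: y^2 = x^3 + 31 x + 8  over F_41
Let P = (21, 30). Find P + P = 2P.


Doubling: s = (3 x1^2 + a) / (2 y1)
s = (3*21^2 + 31) / (2*30) mod 41 = 13
x3 = s^2 - 2 x1 mod 41 = 13^2 - 2*21 = 4
y3 = s (x1 - x3) - y1 mod 41 = 13 * (21 - 4) - 30 = 27

2P = (4, 27)


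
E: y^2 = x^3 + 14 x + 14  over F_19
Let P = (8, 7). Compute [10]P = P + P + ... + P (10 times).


k = 10 = 1010_2 (binary, LSB first: 0101)
Double-and-add from P = (8, 7):
  bit 0 = 0: acc unchanged = O
  bit 1 = 1: acc = O + (14, 16) = (14, 16)
  bit 2 = 0: acc unchanged = (14, 16)
  bit 3 = 1: acc = (14, 16) + (3, 11) = (11, 13)

10P = (11, 13)


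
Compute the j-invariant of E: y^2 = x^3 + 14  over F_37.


Delta = -16(4 a^3 + 27 b^2) mod 37 = 21
-1728 * (4 a)^3 = -1728 * (4*0)^3 mod 37 = 0
j = 0 * 21^(-1) mod 37 = 0

j = 0 (mod 37)


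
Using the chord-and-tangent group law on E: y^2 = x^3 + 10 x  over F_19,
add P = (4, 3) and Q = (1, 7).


P != Q, so use the chord formula.
s = (y2 - y1) / (x2 - x1) = (4) / (16) mod 19 = 5
x3 = s^2 - x1 - x2 mod 19 = 5^2 - 4 - 1 = 1
y3 = s (x1 - x3) - y1 mod 19 = 5 * (4 - 1) - 3 = 12

P + Q = (1, 12)


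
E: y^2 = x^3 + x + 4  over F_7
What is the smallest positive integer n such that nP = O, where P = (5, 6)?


Compute successive multiples of P until we hit O:
  1P = (5, 6)
  2P = (6, 4)
  3P = (0, 5)
  4P = (4, 4)
  5P = (2, 0)
  6P = (4, 3)
  7P = (0, 2)
  8P = (6, 3)
  ... (continuing to 10P)
  10P = O

ord(P) = 10


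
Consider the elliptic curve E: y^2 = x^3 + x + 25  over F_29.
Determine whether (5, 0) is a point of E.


Check whether y^2 = x^3 + 1 x + 25 (mod 29) for (x, y) = (5, 0).
LHS: y^2 = 0^2 mod 29 = 0
RHS: x^3 + 1 x + 25 = 5^3 + 1*5 + 25 mod 29 = 10
LHS != RHS

No, not on the curve


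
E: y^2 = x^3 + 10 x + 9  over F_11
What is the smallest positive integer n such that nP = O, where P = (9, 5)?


Compute successive multiples of P until we hit O:
  1P = (9, 5)
  2P = (4, 6)
  3P = (2, 9)
  4P = (1, 3)
  5P = (10, 3)
  6P = (7, 2)
  7P = (0, 3)
  8P = (3, 0)
  ... (continuing to 16P)
  16P = O

ord(P) = 16


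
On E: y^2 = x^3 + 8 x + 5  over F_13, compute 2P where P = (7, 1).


Doubling: s = (3 x1^2 + a) / (2 y1)
s = (3*7^2 + 8) / (2*1) mod 13 = 6
x3 = s^2 - 2 x1 mod 13 = 6^2 - 2*7 = 9
y3 = s (x1 - x3) - y1 mod 13 = 6 * (7 - 9) - 1 = 0

2P = (9, 0)


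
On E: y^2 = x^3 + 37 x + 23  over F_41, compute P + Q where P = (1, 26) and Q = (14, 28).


P != Q, so use the chord formula.
s = (y2 - y1) / (x2 - x1) = (2) / (13) mod 41 = 38
x3 = s^2 - x1 - x2 mod 41 = 38^2 - 1 - 14 = 35
y3 = s (x1 - x3) - y1 mod 41 = 38 * (1 - 35) - 26 = 35

P + Q = (35, 35)


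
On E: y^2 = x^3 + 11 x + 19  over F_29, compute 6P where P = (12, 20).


k = 6 = 110_2 (binary, LSB first: 011)
Double-and-add from P = (12, 20):
  bit 0 = 0: acc unchanged = O
  bit 1 = 1: acc = O + (12, 9) = (12, 9)
  bit 2 = 1: acc = (12, 9) + (12, 20) = O

6P = O


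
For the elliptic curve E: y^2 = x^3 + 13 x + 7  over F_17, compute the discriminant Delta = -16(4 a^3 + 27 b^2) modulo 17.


4 a^3 + 27 b^2 = 4*13^3 + 27*7^2 = 8788 + 1323 = 10111
Delta = -16 * (10111) = -161776
Delta mod 17 = 13

Delta = 13 (mod 17)


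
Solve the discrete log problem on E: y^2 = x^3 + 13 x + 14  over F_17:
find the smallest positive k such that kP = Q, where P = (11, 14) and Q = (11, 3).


Enumerate multiples of P until we hit Q = (11, 3):
  1P = (11, 14)
  2P = (14, 4)
  3P = (5, 0)
  4P = (14, 13)
  5P = (11, 3)
Match found at i = 5.

k = 5


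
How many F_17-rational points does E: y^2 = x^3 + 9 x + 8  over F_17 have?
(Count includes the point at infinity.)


For each x in F_17, count y with y^2 = x^3 + 9 x + 8 mod 17:
  x = 0: RHS = 8, y in [5, 12]  -> 2 point(s)
  x = 1: RHS = 1, y in [1, 16]  -> 2 point(s)
  x = 2: RHS = 0, y in [0]  -> 1 point(s)
  x = 5: RHS = 8, y in [5, 12]  -> 2 point(s)
  x = 9: RHS = 2, y in [6, 11]  -> 2 point(s)
  x = 12: RHS = 8, y in [5, 12]  -> 2 point(s)
  x = 15: RHS = 16, y in [4, 13]  -> 2 point(s)
  x = 16: RHS = 15, y in [7, 10]  -> 2 point(s)
Affine points: 15. Add the point at infinity: total = 16.

#E(F_17) = 16


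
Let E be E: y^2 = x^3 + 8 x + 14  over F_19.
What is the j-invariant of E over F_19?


Delta = -16(4 a^3 + 27 b^2) mod 19 = 18
-1728 * (4 a)^3 = -1728 * (4*8)^3 mod 19 = 12
j = 12 * 18^(-1) mod 19 = 7

j = 7 (mod 19)


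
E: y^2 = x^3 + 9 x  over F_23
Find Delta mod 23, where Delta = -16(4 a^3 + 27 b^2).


4 a^3 + 27 b^2 = 4*9^3 + 27*0^2 = 2916 + 0 = 2916
Delta = -16 * (2916) = -46656
Delta mod 23 = 11

Delta = 11 (mod 23)


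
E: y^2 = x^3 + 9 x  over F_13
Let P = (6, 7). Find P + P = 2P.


Doubling: s = (3 x1^2 + a) / (2 y1)
s = (3*6^2 + 9) / (2*7) mod 13 = 0
x3 = s^2 - 2 x1 mod 13 = 0^2 - 2*6 = 1
y3 = s (x1 - x3) - y1 mod 13 = 0 * (6 - 1) - 7 = 6

2P = (1, 6)


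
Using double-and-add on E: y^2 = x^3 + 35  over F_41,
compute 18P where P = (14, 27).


k = 18 = 10010_2 (binary, LSB first: 01001)
Double-and-add from P = (14, 27):
  bit 0 = 0: acc unchanged = O
  bit 1 = 1: acc = O + (3, 29) = (3, 29)
  bit 2 = 0: acc unchanged = (3, 29)
  bit 3 = 0: acc unchanged = (3, 29)
  bit 4 = 1: acc = (3, 29) + (7, 3) = (22, 33)

18P = (22, 33)


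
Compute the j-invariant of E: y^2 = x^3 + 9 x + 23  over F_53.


Delta = -16(4 a^3 + 27 b^2) mod 53 = 45
-1728 * (4 a)^3 = -1728 * (4*9)^3 mod 53 = 18
j = 18 * 45^(-1) mod 53 = 11

j = 11 (mod 53)


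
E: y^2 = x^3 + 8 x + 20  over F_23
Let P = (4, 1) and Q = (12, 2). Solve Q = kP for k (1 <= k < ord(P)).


Enumerate multiples of P until we hit Q = (12, 2):
  1P = (4, 1)
  2P = (17, 3)
  3P = (14, 1)
  4P = (5, 22)
  5P = (18, 4)
  6P = (19, 4)
  7P = (12, 2)
Match found at i = 7.

k = 7


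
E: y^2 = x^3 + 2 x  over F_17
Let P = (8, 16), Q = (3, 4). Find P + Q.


P != Q, so use the chord formula.
s = (y2 - y1) / (x2 - x1) = (5) / (12) mod 17 = 16
x3 = s^2 - x1 - x2 mod 17 = 16^2 - 8 - 3 = 7
y3 = s (x1 - x3) - y1 mod 17 = 16 * (8 - 7) - 16 = 0

P + Q = (7, 0)


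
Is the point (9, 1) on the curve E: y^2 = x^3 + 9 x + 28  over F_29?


Check whether y^2 = x^3 + 9 x + 28 (mod 29) for (x, y) = (9, 1).
LHS: y^2 = 1^2 mod 29 = 1
RHS: x^3 + 9 x + 28 = 9^3 + 9*9 + 28 mod 29 = 26
LHS != RHS

No, not on the curve


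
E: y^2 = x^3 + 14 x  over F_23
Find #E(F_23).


For each x in F_23, count y with y^2 = x^3 + 14 x + 0 mod 23:
  x = 0: RHS = 0, y in [0]  -> 1 point(s)
  x = 2: RHS = 13, y in [6, 17]  -> 2 point(s)
  x = 3: RHS = 0, y in [0]  -> 1 point(s)
  x = 6: RHS = 1, y in [1, 22]  -> 2 point(s)
  x = 7: RHS = 4, y in [2, 21]  -> 2 point(s)
  x = 8: RHS = 3, y in [7, 16]  -> 2 point(s)
  x = 9: RHS = 4, y in [2, 21]  -> 2 point(s)
  x = 10: RHS = 13, y in [6, 17]  -> 2 point(s)
  x = 11: RHS = 13, y in [6, 17]  -> 2 point(s)
  x = 18: RHS = 12, y in [9, 14]  -> 2 point(s)
  x = 19: RHS = 18, y in [8, 15]  -> 2 point(s)
  x = 20: RHS = 0, y in [0]  -> 1 point(s)
  x = 22: RHS = 8, y in [10, 13]  -> 2 point(s)
Affine points: 23. Add the point at infinity: total = 24.

#E(F_23) = 24


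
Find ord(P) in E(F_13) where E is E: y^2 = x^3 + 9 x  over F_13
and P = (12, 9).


Compute successive multiples of P until we hit O:
  1P = (12, 9)
  2P = (1, 7)
  3P = (1, 6)
  4P = (12, 4)
  5P = O

ord(P) = 5


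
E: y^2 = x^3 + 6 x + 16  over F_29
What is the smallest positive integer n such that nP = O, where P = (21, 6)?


Compute successive multiples of P until we hit O:
  1P = (21, 6)
  2P = (20, 25)
  3P = (1, 20)
  4P = (13, 0)
  5P = (1, 9)
  6P = (20, 4)
  7P = (21, 23)
  8P = O

ord(P) = 8


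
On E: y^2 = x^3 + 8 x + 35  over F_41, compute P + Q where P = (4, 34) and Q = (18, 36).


P != Q, so use the chord formula.
s = (y2 - y1) / (x2 - x1) = (2) / (14) mod 41 = 6
x3 = s^2 - x1 - x2 mod 41 = 6^2 - 4 - 18 = 14
y3 = s (x1 - x3) - y1 mod 41 = 6 * (4 - 14) - 34 = 29

P + Q = (14, 29)


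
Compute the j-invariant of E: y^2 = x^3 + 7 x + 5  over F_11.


Delta = -16(4 a^3 + 27 b^2) mod 11 = 6
-1728 * (4 a)^3 = -1728 * (4*7)^3 mod 11 = 4
j = 4 * 6^(-1) mod 11 = 8

j = 8 (mod 11)


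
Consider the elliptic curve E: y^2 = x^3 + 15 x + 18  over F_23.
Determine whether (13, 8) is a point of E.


Check whether y^2 = x^3 + 15 x + 18 (mod 23) for (x, y) = (13, 8).
LHS: y^2 = 8^2 mod 23 = 18
RHS: x^3 + 15 x + 18 = 13^3 + 15*13 + 18 mod 23 = 18
LHS = RHS

Yes, on the curve


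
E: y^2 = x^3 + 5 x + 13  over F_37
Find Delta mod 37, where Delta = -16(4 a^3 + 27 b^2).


4 a^3 + 27 b^2 = 4*5^3 + 27*13^2 = 500 + 4563 = 5063
Delta = -16 * (5063) = -81008
Delta mod 37 = 22

Delta = 22 (mod 37)


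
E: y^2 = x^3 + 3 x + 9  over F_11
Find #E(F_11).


For each x in F_11, count y with y^2 = x^3 + 3 x + 9 mod 11:
  x = 0: RHS = 9, y in [3, 8]  -> 2 point(s)
  x = 2: RHS = 1, y in [1, 10]  -> 2 point(s)
  x = 3: RHS = 1, y in [1, 10]  -> 2 point(s)
  x = 6: RHS = 1, y in [1, 10]  -> 2 point(s)
  x = 10: RHS = 5, y in [4, 7]  -> 2 point(s)
Affine points: 10. Add the point at infinity: total = 11.

#E(F_11) = 11


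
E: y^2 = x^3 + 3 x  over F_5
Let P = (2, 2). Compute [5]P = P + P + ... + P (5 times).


k = 5 = 101_2 (binary, LSB first: 101)
Double-and-add from P = (2, 2):
  bit 0 = 1: acc = O + (2, 2) = (2, 2)
  bit 1 = 0: acc unchanged = (2, 2)
  bit 2 = 1: acc = (2, 2) + (4, 4) = (0, 0)

5P = (0, 0)


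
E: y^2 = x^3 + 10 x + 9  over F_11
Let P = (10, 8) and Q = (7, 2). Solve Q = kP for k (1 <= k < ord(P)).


Enumerate multiples of P until we hit Q = (7, 2):
  1P = (10, 8)
  2P = (7, 2)
Match found at i = 2.

k = 2


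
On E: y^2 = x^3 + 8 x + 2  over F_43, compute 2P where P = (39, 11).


Doubling: s = (3 x1^2 + a) / (2 y1)
s = (3*39^2 + 8) / (2*11) mod 43 = 26
x3 = s^2 - 2 x1 mod 43 = 26^2 - 2*39 = 39
y3 = s (x1 - x3) - y1 mod 43 = 26 * (39 - 39) - 11 = 32

2P = (39, 32)


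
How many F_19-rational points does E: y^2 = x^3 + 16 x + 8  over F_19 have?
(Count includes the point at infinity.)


For each x in F_19, count y with y^2 = x^3 + 16 x + 8 mod 19:
  x = 1: RHS = 6, y in [5, 14]  -> 2 point(s)
  x = 3: RHS = 7, y in [8, 11]  -> 2 point(s)
  x = 5: RHS = 4, y in [2, 17]  -> 2 point(s)
  x = 6: RHS = 16, y in [4, 15]  -> 2 point(s)
  x = 7: RHS = 7, y in [8, 11]  -> 2 point(s)
  x = 9: RHS = 7, y in [8, 11]  -> 2 point(s)
  x = 10: RHS = 9, y in [3, 16]  -> 2 point(s)
  x = 12: RHS = 9, y in [3, 16]  -> 2 point(s)
  x = 13: RHS = 0, y in [0]  -> 1 point(s)
  x = 16: RHS = 9, y in [3, 16]  -> 2 point(s)
  x = 17: RHS = 6, y in [5, 14]  -> 2 point(s)
Affine points: 21. Add the point at infinity: total = 22.

#E(F_19) = 22
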